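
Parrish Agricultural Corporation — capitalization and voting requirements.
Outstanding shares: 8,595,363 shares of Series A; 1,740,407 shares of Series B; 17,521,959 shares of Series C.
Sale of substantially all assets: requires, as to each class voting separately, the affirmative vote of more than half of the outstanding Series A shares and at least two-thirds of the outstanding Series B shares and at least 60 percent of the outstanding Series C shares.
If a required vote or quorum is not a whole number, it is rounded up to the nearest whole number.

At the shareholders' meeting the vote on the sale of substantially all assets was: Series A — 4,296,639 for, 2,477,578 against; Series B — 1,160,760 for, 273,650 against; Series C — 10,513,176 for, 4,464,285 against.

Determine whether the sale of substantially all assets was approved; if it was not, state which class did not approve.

Series A: a majority of 8595363 is 4297682; 4,297,682 required, 4,296,639 in favor — not approved.
Series B: 2/3 of 1740407 = 1160271.33, rounded up to 1160272; 1,160,272 required, 1,160,760 in favor — approved.
Series C: 3/5 of 17521959 = 10513175.40, rounded up to 10513176; 10,513,176 required, 10,513,176 in favor — approved.

Not approved — the Series A shares did not give the required vote.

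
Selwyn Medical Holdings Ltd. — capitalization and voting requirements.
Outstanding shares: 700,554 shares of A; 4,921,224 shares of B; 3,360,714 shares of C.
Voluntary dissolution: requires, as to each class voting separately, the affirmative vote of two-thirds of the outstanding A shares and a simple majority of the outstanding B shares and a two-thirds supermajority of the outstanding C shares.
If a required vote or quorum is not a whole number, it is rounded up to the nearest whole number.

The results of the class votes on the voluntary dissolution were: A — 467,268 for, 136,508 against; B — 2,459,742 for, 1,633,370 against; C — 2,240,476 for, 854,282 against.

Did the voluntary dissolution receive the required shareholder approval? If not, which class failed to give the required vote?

Not approved — the B shares did not give the required vote.

A: 2/3 of 700554 = 467036; 467,036 required, 467,268 in favor — approved.
B: a majority of 4921224 is 2460613; 2,460,613 required, 2,459,742 in favor — not approved.
C: 2/3 of 3360714 = 2240476; 2,240,476 required, 2,240,476 in favor — approved.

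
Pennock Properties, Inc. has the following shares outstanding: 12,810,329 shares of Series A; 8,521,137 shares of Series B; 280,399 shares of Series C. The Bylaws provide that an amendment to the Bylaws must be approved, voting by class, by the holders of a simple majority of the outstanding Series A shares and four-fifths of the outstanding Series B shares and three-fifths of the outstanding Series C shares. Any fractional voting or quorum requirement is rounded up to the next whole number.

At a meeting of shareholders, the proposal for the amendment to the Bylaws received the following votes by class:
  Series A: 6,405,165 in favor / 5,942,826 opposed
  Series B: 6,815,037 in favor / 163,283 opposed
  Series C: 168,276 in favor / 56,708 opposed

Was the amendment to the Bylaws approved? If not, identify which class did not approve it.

Not approved — the Series B shares did not give the required vote.

Series A: a majority of 12810329 is 6405165; 6,405,165 required, 6,405,165 in favor — approved.
Series B: 4/5 of 8521137 = 6816909.60, rounded up to 6816910; 6,816,910 required, 6,815,037 in favor — not approved.
Series C: 3/5 of 280399 = 168239.40, rounded up to 168240; 168,240 required, 168,276 in favor — approved.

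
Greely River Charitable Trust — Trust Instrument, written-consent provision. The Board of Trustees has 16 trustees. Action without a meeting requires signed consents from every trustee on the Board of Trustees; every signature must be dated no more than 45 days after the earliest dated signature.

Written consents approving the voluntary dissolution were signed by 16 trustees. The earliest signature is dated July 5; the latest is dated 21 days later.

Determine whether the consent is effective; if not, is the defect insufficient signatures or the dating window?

Effective — both the signature and dating-window requirements are satisfied.

Signatures required: every one of 16 — unanimous means all 16, so 16 needed; 16 signed. Sufficient.
Dating window: the latest signature is 21 days after the earliest; the limit is 45 days. Within the window.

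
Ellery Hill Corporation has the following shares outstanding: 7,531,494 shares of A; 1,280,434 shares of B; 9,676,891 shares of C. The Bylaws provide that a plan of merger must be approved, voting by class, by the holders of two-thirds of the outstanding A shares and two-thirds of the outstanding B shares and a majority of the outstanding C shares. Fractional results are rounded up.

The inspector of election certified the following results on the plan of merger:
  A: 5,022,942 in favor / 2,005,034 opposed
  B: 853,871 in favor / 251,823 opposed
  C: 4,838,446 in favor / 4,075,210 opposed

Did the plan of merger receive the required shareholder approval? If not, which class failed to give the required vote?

Approved — every class gave the required vote.

A: 2/3 of 7531494 = 5020996; 5,020,996 required, 5,022,942 in favor — approved.
B: 2/3 of 1280434 = 853622.67, rounded up to 853623; 853,623 required, 853,871 in favor — approved.
C: a majority of 9676891 is 4838446; 4,838,446 required, 4,838,446 in favor — approved.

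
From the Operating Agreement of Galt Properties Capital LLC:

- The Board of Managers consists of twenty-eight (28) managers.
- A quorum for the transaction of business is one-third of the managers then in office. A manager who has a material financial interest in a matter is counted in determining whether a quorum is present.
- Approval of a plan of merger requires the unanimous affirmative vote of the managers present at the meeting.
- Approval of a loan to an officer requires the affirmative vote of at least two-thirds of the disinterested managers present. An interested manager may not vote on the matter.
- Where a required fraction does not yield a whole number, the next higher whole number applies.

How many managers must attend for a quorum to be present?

1/3 of 28 = 9.33, rounded up to 10.

10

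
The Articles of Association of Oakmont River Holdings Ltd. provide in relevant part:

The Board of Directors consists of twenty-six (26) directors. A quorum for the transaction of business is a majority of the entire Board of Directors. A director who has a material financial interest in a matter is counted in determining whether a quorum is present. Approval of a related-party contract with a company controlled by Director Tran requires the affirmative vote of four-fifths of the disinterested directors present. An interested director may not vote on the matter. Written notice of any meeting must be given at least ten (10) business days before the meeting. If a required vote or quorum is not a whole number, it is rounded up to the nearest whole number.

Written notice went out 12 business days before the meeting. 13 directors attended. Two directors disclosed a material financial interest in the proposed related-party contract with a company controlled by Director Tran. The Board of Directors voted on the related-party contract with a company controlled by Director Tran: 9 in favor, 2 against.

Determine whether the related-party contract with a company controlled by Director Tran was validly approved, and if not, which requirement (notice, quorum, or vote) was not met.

Notice: 12 business days given; 10 required (12 ≥ 10). Satisfied.
Quorum: 13 present (interested directors count toward quorum); quorum is 14. Not satisfied.
Vote: the related-party contract with a company controlled by Director Tran requires four-fifths of the disinterested directors present (13 − 2 = 11). 4/5 of 11 = 8.80, rounded up to 9, so 9 affirmative votes are needed; 9 voted in favor. Satisfied. (Moot — without a quorum no business can be validly transacted.)

Invalid — quorum requirement not satisfied.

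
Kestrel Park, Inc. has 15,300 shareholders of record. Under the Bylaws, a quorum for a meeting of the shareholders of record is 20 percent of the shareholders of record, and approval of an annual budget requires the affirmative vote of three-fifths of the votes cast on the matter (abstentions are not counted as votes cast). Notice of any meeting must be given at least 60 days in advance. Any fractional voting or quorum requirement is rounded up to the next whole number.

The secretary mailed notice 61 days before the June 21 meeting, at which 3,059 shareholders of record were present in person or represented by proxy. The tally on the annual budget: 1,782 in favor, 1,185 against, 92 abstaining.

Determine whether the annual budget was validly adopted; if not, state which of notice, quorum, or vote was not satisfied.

Invalid — quorum requirement not satisfied.

Notice: 61 days given; 60 required. Satisfied.
Quorum: 20% of 15,300 = 3,060; 3,059 present. Not satisfied.
Vote: requires three-fifths of the votes cast (3,059 − 92 abstaining = 2,967); 3/5 of 2967 = 1780.20, rounded up to 1781, so 1,781 needed; 1,782 in favor. Satisfied.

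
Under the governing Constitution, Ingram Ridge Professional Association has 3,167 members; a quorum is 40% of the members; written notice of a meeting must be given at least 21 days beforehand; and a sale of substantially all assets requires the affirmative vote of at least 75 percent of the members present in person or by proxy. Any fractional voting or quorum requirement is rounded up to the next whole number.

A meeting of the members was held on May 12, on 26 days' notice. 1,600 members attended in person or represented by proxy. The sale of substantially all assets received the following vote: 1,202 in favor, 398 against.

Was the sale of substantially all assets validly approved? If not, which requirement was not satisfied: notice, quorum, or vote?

Valid — all requirements satisfied.

Notice: 26 days given; 21 required. Satisfied.
Quorum: 40% of 3,167 = 1,266.80, rounded up to 1,267; 1,600 present. Satisfied.
Vote: requires three-fourths of those present (1,600); 3/4 of 1600 = 1200, so 1,200 needed; 1,202 in favor. Satisfied.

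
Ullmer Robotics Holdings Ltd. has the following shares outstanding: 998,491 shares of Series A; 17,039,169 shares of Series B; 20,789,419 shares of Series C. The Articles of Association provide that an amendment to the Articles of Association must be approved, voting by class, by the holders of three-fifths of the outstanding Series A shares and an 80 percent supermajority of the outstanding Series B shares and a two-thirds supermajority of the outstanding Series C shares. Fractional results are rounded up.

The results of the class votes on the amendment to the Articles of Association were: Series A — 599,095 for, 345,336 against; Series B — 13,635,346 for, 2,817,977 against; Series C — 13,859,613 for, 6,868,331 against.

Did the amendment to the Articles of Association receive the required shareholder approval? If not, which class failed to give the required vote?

Approved — every class gave the required vote.

Series A: 3/5 of 998491 = 599094.60, rounded up to 599095; 599,095 required, 599,095 in favor — approved.
Series B: 4/5 of 17039169 = 13631335.20, rounded up to 13631336; 13,631,336 required, 13,635,346 in favor — approved.
Series C: 2/3 of 20789419 = 13859612.67, rounded up to 13859613; 13,859,613 required, 13,859,613 in favor — approved.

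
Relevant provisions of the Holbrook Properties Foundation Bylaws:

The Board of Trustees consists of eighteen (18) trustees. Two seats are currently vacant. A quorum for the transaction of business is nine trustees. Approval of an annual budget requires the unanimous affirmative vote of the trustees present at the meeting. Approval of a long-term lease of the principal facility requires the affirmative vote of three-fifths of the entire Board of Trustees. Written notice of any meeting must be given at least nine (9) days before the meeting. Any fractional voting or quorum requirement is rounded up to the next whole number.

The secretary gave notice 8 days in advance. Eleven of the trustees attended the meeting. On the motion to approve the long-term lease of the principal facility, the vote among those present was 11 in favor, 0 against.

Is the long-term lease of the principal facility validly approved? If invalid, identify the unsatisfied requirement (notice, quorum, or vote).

Notice: 8 days given; 9 required (8 < 9). Not satisfied.
Quorum: 11 present; quorum is 9. Satisfied.
Vote: the long-term lease of the principal facility requires three-fifths of the entire Board of Trustees (18). 3/5 of 18 = 10.80, rounded up to 11, so 11 affirmative votes are needed; 11 voted in favor. Satisfied.

Invalid — notice requirement not satisfied.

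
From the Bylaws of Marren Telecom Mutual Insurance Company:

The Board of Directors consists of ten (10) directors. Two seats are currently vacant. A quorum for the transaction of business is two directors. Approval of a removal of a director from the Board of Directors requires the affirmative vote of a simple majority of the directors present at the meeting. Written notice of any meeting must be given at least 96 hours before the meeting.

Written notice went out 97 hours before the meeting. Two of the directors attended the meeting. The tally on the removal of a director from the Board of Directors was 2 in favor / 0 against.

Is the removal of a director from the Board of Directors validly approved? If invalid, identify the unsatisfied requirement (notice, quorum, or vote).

Notice: 97 hours given; 96 required (97 ≥ 96). Satisfied.
Quorum: 2 present; quorum is 2. Satisfied.
Vote: the removal of a director from the Board of Directors requires a majority of the directors present (2). A majority of 2 is 2, so 2 affirmative votes are needed; 2 voted in favor. Satisfied.

Valid — all requirements satisfied.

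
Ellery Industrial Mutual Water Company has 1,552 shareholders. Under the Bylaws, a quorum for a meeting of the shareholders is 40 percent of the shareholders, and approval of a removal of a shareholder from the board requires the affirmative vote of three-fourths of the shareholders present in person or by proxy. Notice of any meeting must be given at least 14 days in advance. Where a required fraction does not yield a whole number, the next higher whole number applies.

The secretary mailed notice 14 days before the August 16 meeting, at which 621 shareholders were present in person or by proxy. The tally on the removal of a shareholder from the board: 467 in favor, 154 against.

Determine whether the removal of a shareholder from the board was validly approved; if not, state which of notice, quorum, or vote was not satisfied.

Valid — all requirements satisfied.

Notice: 14 days given; 14 required. Satisfied.
Quorum: 40% of 1,552 = 620.80, rounded up to 621; 621 present. Satisfied.
Vote: requires three-fourths of those present (621); 3/4 of 621 = 465.75, rounded up to 466, so 466 needed; 467 in favor. Satisfied.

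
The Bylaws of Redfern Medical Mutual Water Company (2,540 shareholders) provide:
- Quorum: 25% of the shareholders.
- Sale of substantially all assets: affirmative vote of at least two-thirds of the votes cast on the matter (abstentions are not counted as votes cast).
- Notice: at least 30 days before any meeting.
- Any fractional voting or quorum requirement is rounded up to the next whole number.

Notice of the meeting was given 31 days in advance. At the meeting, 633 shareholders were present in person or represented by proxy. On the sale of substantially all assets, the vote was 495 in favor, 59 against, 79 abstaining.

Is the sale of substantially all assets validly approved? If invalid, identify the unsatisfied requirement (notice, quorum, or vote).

Notice: 31 days given; 30 required. Satisfied.
Quorum: 25% of 2,540 = 635; 633 present. Not satisfied.
Vote: requires two-thirds of the votes cast (633 − 79 abstaining = 554); 2/3 of 554 = 369.33, rounded up to 370, so 370 needed; 495 in favor. Satisfied.

Invalid — quorum requirement not satisfied.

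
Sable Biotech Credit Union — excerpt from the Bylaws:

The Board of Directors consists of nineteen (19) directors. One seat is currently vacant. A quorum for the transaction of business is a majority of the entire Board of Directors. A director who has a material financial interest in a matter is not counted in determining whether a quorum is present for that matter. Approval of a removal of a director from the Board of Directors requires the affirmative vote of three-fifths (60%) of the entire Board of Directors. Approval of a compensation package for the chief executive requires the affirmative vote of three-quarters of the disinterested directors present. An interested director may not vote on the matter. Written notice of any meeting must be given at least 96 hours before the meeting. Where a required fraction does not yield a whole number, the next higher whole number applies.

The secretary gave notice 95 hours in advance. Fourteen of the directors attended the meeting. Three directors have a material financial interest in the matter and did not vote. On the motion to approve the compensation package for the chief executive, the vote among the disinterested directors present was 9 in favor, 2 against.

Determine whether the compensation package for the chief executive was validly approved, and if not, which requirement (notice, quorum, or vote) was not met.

Invalid — notice requirement not satisfied.

Notice: 95 hours given; 96 required (95 < 96). Not satisfied.
Quorum: 14 present, but the 3 interested directors do not count, leaving 11. Quorum is 10. Satisfied.
Vote: the compensation package for the chief executive requires three-fourths of the disinterested directors present (14 − 3 = 11). 3/4 of 11 = 8.25, rounded up to 9, so 9 affirmative votes are needed; 9 voted in favor. Satisfied.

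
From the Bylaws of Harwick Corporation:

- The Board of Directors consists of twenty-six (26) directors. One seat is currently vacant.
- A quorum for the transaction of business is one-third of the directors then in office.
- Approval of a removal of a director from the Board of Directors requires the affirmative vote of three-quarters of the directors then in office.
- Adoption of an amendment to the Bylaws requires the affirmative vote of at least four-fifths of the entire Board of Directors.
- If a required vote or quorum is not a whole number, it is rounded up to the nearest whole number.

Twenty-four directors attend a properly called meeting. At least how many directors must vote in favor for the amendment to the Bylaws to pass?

The amendment to the Bylaws requires four-fifths of the entire Board of Directors (26).
4/5 of 26 = 20.80, rounded up to 21.

21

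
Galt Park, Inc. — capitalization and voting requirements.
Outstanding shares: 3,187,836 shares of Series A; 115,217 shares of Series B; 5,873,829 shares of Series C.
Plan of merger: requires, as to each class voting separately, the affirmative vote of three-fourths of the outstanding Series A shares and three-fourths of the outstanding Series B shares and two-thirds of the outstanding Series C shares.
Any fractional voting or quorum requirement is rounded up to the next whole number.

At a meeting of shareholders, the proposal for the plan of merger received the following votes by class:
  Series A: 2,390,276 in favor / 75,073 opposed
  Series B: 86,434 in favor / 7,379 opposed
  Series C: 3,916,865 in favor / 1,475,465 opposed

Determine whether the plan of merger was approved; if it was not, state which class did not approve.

Not approved — the Series A shares did not give the required vote.

Series A: 3/4 of 3187836 = 2390877; 2,390,877 required, 2,390,276 in favor — not approved.
Series B: 3/4 of 115217 = 86412.75, rounded up to 86413; 86,413 required, 86,434 in favor — approved.
Series C: 2/3 of 5873829 = 3915886; 3,915,886 required, 3,916,865 in favor — approved.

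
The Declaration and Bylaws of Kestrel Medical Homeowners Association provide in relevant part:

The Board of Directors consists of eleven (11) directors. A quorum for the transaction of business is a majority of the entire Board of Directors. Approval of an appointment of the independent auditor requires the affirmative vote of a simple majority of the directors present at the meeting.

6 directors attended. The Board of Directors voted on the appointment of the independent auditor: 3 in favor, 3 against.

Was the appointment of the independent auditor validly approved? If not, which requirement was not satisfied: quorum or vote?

Invalid — vote requirement not satisfied.

Quorum: 6 present; quorum is 6. Satisfied.
Vote: the appointment of the independent auditor requires a majority of the directors present (6). A majority of 6 is 4, so 4 affirmative votes are needed; 3 voted in favor. Not satisfied.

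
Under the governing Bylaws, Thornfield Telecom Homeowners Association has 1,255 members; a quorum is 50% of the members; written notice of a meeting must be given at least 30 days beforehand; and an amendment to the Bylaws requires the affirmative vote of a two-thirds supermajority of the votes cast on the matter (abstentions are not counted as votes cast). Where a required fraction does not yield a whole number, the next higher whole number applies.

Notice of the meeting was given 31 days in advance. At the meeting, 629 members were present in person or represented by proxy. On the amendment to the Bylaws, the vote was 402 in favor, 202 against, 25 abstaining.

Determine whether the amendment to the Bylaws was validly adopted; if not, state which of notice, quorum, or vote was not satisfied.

Notice: 31 days given; 30 required. Satisfied.
Quorum: 50% of 1,255 = 627.50, rounded up to 628; 629 present. Satisfied.
Vote: requires two-thirds of the votes cast (629 − 25 abstaining = 604); 2/3 of 604 = 402.67, rounded up to 403, so 403 needed; 402 in favor. Not satisfied.

Invalid — vote requirement not satisfied.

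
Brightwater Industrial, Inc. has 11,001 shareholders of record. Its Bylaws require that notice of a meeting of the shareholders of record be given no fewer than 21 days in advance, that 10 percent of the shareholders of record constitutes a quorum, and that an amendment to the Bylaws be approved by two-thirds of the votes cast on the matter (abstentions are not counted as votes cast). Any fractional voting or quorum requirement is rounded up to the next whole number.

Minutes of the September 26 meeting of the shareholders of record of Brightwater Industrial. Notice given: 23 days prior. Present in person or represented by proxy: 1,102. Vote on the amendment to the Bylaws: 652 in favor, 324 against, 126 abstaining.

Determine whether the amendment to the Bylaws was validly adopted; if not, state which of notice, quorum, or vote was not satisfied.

Notice: 23 days given; 21 required. Satisfied.
Quorum: 10% of 11,001 = 1,100.10, rounded up to 1,101; 1,102 present. Satisfied.
Vote: requires two-thirds of the votes cast (1,102 − 126 abstaining = 976); 2/3 of 976 = 650.67, rounded up to 651, so 651 needed; 652 in favor. Satisfied.

Valid — all requirements satisfied.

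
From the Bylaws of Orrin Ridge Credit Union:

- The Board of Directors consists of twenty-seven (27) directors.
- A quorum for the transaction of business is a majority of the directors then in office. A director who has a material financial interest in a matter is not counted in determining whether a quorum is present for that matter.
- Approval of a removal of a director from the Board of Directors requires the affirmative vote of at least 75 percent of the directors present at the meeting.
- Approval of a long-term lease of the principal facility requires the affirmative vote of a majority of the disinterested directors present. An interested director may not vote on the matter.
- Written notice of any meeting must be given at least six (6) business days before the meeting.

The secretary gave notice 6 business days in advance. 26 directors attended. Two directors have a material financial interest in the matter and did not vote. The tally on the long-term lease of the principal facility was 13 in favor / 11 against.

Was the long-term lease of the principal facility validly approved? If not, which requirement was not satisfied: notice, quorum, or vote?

Valid — all requirements satisfied.

Notice: 6 business days given; 6 required (6 ≥ 6). Satisfied.
Quorum: 26 present, but the 2 interested directors do not count, leaving 24. Quorum is 14. Satisfied.
Vote: the long-term lease of the principal facility requires a majority of the disinterested directors present (26 − 2 = 24). A majority of 24 is 13, so 13 affirmative votes are needed; 13 voted in favor. Satisfied.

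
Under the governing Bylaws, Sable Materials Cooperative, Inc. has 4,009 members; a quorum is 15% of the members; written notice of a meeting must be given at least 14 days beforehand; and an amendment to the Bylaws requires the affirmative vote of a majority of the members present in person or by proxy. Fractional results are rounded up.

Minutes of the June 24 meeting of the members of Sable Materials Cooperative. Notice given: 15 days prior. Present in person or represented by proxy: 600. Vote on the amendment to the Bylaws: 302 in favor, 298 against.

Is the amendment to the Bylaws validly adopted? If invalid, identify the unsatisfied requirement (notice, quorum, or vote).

Notice: 15 days given; 14 required. Satisfied.
Quorum: 15% of 4,009 = 601.35, rounded up to 602; 600 present. Not satisfied.
Vote: requires a majority of those present (600); a majority of 600 is 301, so 301 needed; 302 in favor. Satisfied.

Invalid — quorum requirement not satisfied.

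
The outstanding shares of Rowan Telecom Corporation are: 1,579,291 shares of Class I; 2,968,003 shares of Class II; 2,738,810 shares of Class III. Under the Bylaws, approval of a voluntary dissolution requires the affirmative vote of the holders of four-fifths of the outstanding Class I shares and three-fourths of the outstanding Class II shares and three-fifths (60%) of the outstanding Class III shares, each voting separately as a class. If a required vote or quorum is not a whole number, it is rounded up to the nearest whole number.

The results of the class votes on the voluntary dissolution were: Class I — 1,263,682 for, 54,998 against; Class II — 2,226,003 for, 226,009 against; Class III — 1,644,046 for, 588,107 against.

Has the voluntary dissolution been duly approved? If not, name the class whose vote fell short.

Approved — every class gave the required vote.

Class I: 4/5 of 1579291 = 1263432.80, rounded up to 1263433; 1,263,433 required, 1,263,682 in favor — approved.
Class II: 3/4 of 2968003 = 2226002.25, rounded up to 2226003; 2,226,003 required, 2,226,003 in favor — approved.
Class III: 3/5 of 2738810 = 1643286; 1,643,286 required, 1,644,046 in favor — approved.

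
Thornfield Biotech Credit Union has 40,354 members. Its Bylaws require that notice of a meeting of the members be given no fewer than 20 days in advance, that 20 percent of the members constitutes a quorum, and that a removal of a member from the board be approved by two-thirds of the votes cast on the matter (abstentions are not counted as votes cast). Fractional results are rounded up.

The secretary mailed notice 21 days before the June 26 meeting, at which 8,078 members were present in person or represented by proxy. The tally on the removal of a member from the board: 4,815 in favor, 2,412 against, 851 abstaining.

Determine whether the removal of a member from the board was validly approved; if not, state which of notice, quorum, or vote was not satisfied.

Notice: 21 days given; 20 required. Satisfied.
Quorum: 20% of 40,354 = 8,070.80, rounded up to 8,071; 8,078 present. Satisfied.
Vote: requires two-thirds of the votes cast (8,078 − 851 abstaining = 7,227); 2/3 of 7227 = 4818, so 4,818 needed; 4,815 in favor. Not satisfied.

Invalid — vote requirement not satisfied.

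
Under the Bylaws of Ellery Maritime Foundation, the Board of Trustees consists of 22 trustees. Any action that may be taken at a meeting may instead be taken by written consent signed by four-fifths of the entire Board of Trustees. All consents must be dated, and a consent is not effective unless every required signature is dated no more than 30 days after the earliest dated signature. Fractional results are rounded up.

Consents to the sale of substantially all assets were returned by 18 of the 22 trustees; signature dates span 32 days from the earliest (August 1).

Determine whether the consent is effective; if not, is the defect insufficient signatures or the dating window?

Not effective — dating-window requirement not satisfied.

Signatures required: four-fifths of 22 — 4/5 of 22 = 17.60, rounded up to 18, so 18 needed; 18 signed. Sufficient.
Dating window: the latest signature is 32 days after the earliest; the limit is 30 days. Outside the window.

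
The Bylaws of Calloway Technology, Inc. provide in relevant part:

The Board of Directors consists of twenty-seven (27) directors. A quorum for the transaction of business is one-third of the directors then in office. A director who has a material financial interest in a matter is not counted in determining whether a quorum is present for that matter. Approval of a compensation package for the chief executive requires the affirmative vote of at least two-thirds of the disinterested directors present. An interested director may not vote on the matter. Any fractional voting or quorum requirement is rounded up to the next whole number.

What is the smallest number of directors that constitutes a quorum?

1/3 of 27 = 9.

9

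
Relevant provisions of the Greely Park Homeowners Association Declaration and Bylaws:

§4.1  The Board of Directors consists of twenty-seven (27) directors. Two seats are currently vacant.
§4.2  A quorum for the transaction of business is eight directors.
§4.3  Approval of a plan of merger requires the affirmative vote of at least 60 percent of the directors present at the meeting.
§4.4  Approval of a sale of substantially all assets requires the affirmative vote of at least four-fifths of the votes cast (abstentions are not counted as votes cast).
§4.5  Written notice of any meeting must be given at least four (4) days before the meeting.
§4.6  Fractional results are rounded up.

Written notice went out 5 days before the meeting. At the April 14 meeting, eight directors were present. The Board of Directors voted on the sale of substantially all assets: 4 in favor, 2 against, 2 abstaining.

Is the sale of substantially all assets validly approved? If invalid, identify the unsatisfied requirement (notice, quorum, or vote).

Notice: 5 days given; 4 required (5 ≥ 4). Satisfied.
Quorum: 8 present; quorum is 8. Satisfied.
Vote: the sale of substantially all assets requires four-fifths of the votes cast (8 present − 2 abstaining = 6). 4/5 of 6 = 4.80, rounded up to 5, so 5 affirmative votes are needed; 4 voted in favor. Not satisfied.

Invalid — vote requirement not satisfied.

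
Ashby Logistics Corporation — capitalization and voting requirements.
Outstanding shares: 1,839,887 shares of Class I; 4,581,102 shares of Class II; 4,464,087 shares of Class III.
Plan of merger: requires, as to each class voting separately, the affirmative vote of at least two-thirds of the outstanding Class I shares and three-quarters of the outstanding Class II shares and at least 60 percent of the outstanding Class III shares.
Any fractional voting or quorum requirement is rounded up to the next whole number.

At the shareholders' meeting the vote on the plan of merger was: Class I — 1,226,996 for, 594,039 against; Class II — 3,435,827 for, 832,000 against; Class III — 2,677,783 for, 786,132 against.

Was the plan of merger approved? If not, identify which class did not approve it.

Not approved — the Class III shares did not give the required vote.

Class I: 2/3 of 1839887 = 1226591.33, rounded up to 1226592; 1,226,592 required, 1,226,996 in favor — approved.
Class II: 3/4 of 4581102 = 3435826.50, rounded up to 3435827; 3,435,827 required, 3,435,827 in favor — approved.
Class III: 3/5 of 4464087 = 2678452.20, rounded up to 2678453; 2,678,453 required, 2,677,783 in favor — not approved.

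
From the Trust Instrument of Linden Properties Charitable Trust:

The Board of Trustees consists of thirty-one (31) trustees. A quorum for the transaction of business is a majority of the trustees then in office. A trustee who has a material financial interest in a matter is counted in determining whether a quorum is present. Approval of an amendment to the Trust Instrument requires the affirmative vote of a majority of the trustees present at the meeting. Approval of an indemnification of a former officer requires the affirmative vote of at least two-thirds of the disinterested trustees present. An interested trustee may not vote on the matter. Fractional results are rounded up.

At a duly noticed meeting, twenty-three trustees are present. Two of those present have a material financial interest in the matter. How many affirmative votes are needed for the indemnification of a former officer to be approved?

The indemnification of a former officer requires two-thirds of the disinterested trustees present (23 − 2 = 21).
2/3 of 21 = 14.

14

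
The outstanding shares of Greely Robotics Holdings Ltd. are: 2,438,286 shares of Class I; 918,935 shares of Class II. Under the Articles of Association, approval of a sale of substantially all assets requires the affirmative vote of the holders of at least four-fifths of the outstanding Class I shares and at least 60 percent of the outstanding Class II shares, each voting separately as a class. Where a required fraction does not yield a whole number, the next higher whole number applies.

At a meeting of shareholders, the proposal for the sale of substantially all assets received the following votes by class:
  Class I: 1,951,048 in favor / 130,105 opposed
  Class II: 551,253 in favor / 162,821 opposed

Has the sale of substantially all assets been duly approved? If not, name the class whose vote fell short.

Class I: 4/5 of 2438286 = 1950628.80, rounded up to 1950629; 1,950,629 required, 1,951,048 in favor — approved.
Class II: 3/5 of 918935 = 551361; 551,361 required, 551,253 in favor — not approved.

Not approved — the Class II shares did not give the required vote.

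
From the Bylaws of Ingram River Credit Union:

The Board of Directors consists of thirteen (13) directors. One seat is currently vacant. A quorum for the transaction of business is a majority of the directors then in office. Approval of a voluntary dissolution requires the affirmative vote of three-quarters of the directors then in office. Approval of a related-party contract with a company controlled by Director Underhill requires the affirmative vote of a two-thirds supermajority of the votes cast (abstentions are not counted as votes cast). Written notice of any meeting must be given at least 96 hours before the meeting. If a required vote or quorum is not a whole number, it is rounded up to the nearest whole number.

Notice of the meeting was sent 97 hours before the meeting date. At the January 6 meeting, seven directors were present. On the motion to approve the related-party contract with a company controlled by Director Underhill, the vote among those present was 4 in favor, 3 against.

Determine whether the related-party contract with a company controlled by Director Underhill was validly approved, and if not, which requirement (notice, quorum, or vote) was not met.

Notice: 97 hours given; 96 required (97 ≥ 96). Satisfied.
Quorum: 7 present; quorum is 7. Satisfied.
Vote: the related-party contract with a company controlled by Director Underhill requires two-thirds of the votes cast (7). 2/3 of 7 = 4.67, rounded up to 5, so 5 affirmative votes are needed; 4 voted in favor. Not satisfied.

Invalid — vote requirement not satisfied.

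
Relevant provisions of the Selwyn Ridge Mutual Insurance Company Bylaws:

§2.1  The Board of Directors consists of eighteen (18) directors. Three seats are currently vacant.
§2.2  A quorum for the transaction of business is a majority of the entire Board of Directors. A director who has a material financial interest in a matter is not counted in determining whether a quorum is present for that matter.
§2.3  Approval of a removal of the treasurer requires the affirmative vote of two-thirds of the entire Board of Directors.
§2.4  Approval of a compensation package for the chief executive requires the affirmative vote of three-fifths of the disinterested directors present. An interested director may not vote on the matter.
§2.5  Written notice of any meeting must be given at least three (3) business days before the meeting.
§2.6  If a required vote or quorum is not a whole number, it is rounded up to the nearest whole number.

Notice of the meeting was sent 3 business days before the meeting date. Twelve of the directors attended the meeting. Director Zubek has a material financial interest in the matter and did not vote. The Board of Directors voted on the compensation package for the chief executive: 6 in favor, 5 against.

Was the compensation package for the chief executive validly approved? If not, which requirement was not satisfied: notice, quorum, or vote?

Invalid — vote requirement not satisfied.

Notice: 3 business days given; 3 required (3 ≥ 3). Satisfied.
Quorum: 12 present, but the 1 interested director does not count, leaving 11. Quorum is 10. Satisfied.
Vote: the compensation package for the chief executive requires three-fifths of the disinterested directors present (12 − 1 = 11). 3/5 of 11 = 6.60, rounded up to 7, so 7 affirmative votes are needed; 6 voted in favor. Not satisfied.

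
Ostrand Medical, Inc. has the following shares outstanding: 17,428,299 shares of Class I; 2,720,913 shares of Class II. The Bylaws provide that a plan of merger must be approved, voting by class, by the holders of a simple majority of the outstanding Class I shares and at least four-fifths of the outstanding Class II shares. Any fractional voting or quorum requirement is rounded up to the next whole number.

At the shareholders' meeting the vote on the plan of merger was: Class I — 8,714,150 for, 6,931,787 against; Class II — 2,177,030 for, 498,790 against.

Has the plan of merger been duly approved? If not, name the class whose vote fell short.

Class I: a majority of 17428299 is 8714150; 8,714,150 required, 8,714,150 in favor — approved.
Class II: 4/5 of 2720913 = 2176730.40, rounded up to 2176731; 2,176,731 required, 2,177,030 in favor — approved.

Approved — every class gave the required vote.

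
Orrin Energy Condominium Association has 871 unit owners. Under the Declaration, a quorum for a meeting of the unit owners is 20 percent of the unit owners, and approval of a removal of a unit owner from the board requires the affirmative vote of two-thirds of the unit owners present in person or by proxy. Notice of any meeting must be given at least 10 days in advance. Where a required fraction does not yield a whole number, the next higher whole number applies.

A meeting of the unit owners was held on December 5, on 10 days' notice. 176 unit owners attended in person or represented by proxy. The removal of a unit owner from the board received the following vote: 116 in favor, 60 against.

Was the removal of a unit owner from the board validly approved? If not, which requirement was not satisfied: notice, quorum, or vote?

Invalid — vote requirement not satisfied.

Notice: 10 days given; 10 required. Satisfied.
Quorum: 20% of 871 = 174.20, rounded up to 175; 176 present. Satisfied.
Vote: requires two-thirds of those present (176); 2/3 of 176 = 117.33, rounded up to 118, so 118 needed; 116 in favor. Not satisfied.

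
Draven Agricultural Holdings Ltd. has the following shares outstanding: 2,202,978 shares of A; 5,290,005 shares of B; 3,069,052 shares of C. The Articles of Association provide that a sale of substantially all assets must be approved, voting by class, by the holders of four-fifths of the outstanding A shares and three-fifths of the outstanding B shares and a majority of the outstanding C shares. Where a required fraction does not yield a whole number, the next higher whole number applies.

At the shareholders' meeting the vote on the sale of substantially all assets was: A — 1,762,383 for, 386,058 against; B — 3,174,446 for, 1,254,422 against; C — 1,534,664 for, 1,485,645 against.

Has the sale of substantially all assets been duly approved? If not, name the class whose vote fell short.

Approved — every class gave the required vote.

A: 4/5 of 2202978 = 1762382.40, rounded up to 1762383; 1,762,383 required, 1,762,383 in favor — approved.
B: 3/5 of 5290005 = 3174003; 3,174,003 required, 3,174,446 in favor — approved.
C: a majority of 3069052 is 1534527; 1,534,527 required, 1,534,664 in favor — approved.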